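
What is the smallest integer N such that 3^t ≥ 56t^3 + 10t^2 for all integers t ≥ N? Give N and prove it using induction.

At t = 9: 19683 < 41634, so the inequality fails and N ≥ 10. We prove 3^t ≥ 56t^3 + 10t^2 for all t ≥ 10.
When t = 10: 3^t = 59049 and 56t^3 + 10t^2 = 57000, so 59049 ≥ 57000.
For the inductive step, assume it holds for an arbitrary m ≥ 10, so 3^m ≥ 56m^3 + 10m^2.
Then 3^(m + 1) = 3·(3^m) ≥ 3·(56m^3 + 10m^2).
Also, for m ≥ 10 we have 3·(56m^3 + 10m^2) ≥ 56(m+1)^3 + 10(m+1)^2, since 3·(56m^3 + 10m^2) − (56(m+1)^3 + 10(m+1)^2) = 112m^3 - 148m^2 - 188m - 66, which is nonnegative for all m ≥ 10.
Combining, 3^(m + 1) ≥ 56(m+1)^3 + 10(m+1)^2.
Hence, by induction on t, the claim holds for every t ≥ 10.
Hence the smallest such N is 10.

N = 10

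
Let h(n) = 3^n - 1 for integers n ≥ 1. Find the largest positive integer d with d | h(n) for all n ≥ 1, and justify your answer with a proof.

d = 2

Computing the first values: h(1) = 2 and h(2) = 8; gcd(2, 8) = 2, so d ≤ 2.
We prove 2 | 3^n - 1 for all n ≥ 1 by induction on n.
Base case (n = 1): h(1) = 2 = 2·(1), so 2 | h(1).
Inductive step: assume the claim holds for n = j, i.e. 2 | h(j). Then
3^{j+1} − 1^{j+1} = 3·3^j − 1·1^j = 3·(3^j − 1^j) + (2)·1^j. The first term is divisible by 2 by the inductive hypothesis, and the second term (2)·1^j is divisible by 2 since 2 | 2. Hence 2 | h(j+1).
This completes the induction.
Therefore the largest such d is 2.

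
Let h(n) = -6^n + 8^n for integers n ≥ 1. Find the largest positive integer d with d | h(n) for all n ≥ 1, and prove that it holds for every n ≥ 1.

Computing the first values: h(1) = 2 and h(2) = 28; gcd(2, 28) = 2, so d ≤ 2.
We prove 2 | -6^n + 8^n for all n ≥ 1 by induction on n.
When n = 1: h(1) = 2 = 2·(1), so 2 | h(1).
Suppose the result is true for n = i, i.e. 2 | h(i). Then
8^{i+1} − 6^{i+1} = 8·8^i − 6·6^i = 8·(8^i − 6^i) + (2)·6^i. The first term is divisible by 2 by the inductive hypothesis, and the second term (2)·6^i is divisible by 2 since 2 | 2. Hence 2 | h(i+1).
By the principle of mathematical induction, the result holds for all n ≥ 1.
Therefore the largest such d is 2.

d = 2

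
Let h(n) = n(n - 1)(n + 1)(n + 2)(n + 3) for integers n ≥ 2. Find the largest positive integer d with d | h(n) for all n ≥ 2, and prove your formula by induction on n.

Computing the first values: h(2) = 120 and h(3) = 720; gcd(120, 720) = 120, so d ≤ 120.
We prove 120 | n(n - 1)(n + 1)(n + 2)(n + 3) for all n ≥ 2 by induction on n.
Base step (n = 2): h(2) = 120 = 120·(1), so 120 | h(2).
Suppose the result is true for n = j, i.e. 120 | h(j). Then
h(j+1) − h(j) = j·(j+1)·(j+2)·(j+3)·(j+4) − (j-1)·j·(j+1)·(j+2)·(j+3) = j·(j+1)·(j+2)·(j+3)·[(j+4) − (j-1)] = 5·j·(j+1)·(j+2)·(j+3). The product of 4 consecutive integers is divisible by (4)! = 24, so h(j+1) − h(j) is divisible by 5·24 = 120. By the inductive hypothesis 120 | h(j), hence 120 | h(j+1).
This completes the induction.
Therefore the largest such d is 120.

d = 120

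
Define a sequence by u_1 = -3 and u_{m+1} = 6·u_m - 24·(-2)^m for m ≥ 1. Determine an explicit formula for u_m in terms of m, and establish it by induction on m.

Computing the first terms: u_1 = -3, u_2 = 30, u_3 = 84. This suggests u_m = 3(-2)^m + 3·6^(m - 1).
When m = 1: the formula gives -3 = -3 = u_1.
Suppose the result is true for m = k, so u_k = 3(-2)^k + 3·6^(k - 1).
Then u_{k+1} = 6·u_k - 24·(-2)^k = 6·(3(-2)^k + 3·6^(k - 1)) - 24·(-2)^k = 3(-2)^(k + 1) + 3·6^k = 3(-2)^(k+1) + 3·6^((k+1) - 1),
which is the claimed formula at m = k+1.
By induction, the statement is established for all m ≥ 1.

u_m = 3(-2)^m + 3·6^(m - 1)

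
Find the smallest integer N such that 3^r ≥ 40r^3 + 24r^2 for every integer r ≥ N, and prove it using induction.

N = 10

At r = 9: 19683 < 31104, so the inequality fails and N ≥ 10. We prove 3^r ≥ 40r^3 + 24r^2 for all r ≥ 10.
Base case (r = 10): 3^r = 59049 and 40r^3 + 24r^2 = 42400, so 59049 ≥ 42400.
Inductive step: suppose the statement holds for some m ≥ 10, so 3^m ≥ 40m^3 + 24m^2.
Then 3^(m + 1) = 3·(3^m) ≥ 3·(40m^3 + 24m^2).
Also, for m ≥ 10 we have 3·(40m^3 + 24m^2) ≥ 40(m+1)^3 + 24(m+1)^2, since 3·(40m^3 + 24m^2) − (40(m+1)^3 + 24(m+1)^2) = 80m^3 - 72m^2 - 168m - 64, which is nonnegative for all m ≥ 10.
Combining, 3^(m + 1) ≥ 40(m+1)^3 + 24(m+1)^2.
Hence, by induction on r, the claim holds for every r ≥ 10.
Hence the smallest such N is 10.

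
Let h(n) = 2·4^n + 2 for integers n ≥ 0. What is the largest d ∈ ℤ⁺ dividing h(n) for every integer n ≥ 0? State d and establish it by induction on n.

d = 2

Computing the first values: h(0) = 4 and h(1) = 10; gcd(4, 10) = 2, so d ≤ 2.
We prove 2 | 2·4^n + 2 for all n ≥ 0 by induction on n.
When n = 0: h(0) = 4 = 2·(2), so 2 | h(0).
Suppose the result is true for n = p, i.e. 2 | h(p). Then
h(p+1) = 2·4^(p+1) + 2 = 4·(2·4^p + 2) - 6 = 4·h(p) - 6. The first term is divisible by 2 by the inductive hypothesis, and -6 is divisible by 2. Hence 2 | h(p+1).
By induction, the statement is established for all n ≥ 0.
Therefore the largest such d is 2.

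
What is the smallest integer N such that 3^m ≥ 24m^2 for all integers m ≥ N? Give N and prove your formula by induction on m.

At m = 6: 729 < 864, so the inequality fails and N ≥ 7. We prove 3^m ≥ 24m^2 for all m ≥ 7.
Base step (m = 7): 3^m = 2187 and 24m^2 = 1176, so 2187 ≥ 1176.
Inductive step: suppose the statement holds for some p ≥ 7, so 3^p ≥ 24p^2.
Then 3^(p + 1) = 3·(3^p) ≥ 3·(24p^2).
Also, for p ≥ 7 we have 3·(24p^2) ≥ 24(p+1)^2, since 3 ≥ (1 + 1/p)^2 for all p ≥ 7.
Combining, 3^(p + 1) ≥ 24(p+1)^2.
Hence, by induction on m, the claim holds for every m ≥ 7.
Hence the smallest such N is 7.

N = 7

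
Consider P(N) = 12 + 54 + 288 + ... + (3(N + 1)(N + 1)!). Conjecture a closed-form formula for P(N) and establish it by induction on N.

P(N) = 3(N + 2)! - 6

We claim P(N) = 3(N + 2)! - 6 for all N ≥ 1.
Base case (N = 1): P(1) = 12, and the closed form gives 12. They agree.
Inductive step: assume the claim holds for N = m, so P(m) = 3(m + 2)! - 6.
Then P(m+1) = P(m) + (3(m + 2)(m + 2)!) = (3(m + 2)! - 6) + (3(m + 2)(m + 2)!).
Simplifying, P(m+1) = 3((m+1) + 2)! - 6,
which is the closed form with N = m+1.
Hence, by induction on N, the claim holds for every N ≥ 1.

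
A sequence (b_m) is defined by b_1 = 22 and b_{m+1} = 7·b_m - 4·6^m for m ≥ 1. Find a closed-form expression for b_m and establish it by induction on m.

Computing the first terms: b_1 = 22, b_2 = 130, b_3 = 766. This suggests b_m = 4·6^m - 2·7^(m - 1).
Base case (m = 1): the formula gives 22 = 22 = b_1.
Inductive step: suppose the statement holds for some r ≥ 1, so b_r = 4·6^r - 2·7^(r - 1).
Then b_{r+1} = 7·b_r - 4·6^r = 7·(4·6^r - 2·7^(r - 1)) - 4·6^r = 4·6^(r + 1) - 2·7^r = 4·6^(r+1) - 2·7^((r+1) - 1),
which is the claimed formula at m = r+1.
Hence, by induction on m, the claim holds for every m ≥ 1.

b_m = 4·6^m - 2·7^(m - 1)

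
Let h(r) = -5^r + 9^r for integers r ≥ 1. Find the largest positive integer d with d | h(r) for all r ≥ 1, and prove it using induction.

d = 4

Computing the first values: h(1) = 4 and h(2) = 56; gcd(4, 56) = 4, so d ≤ 4.
We prove 4 | -5^r + 9^r for all r ≥ 1 by induction on r.
For the base case r = 1: h(1) = 4 = 4·(1), so 4 | h(1).
Suppose the result is true for r = j, i.e. 4 | h(j). Then
9^{j+1} − 5^{j+1} = 9·9^j − 5·5^j = 9·(9^j − 5^j) + (4)·5^j. The first term is divisible by 4 by the inductive hypothesis, and the second term (4)·5^j is divisible by 4 since 4 | 4. Hence 4 | h(j+1).
By induction, the statement is established for all r ≥ 1.
Therefore the largest such d is 4.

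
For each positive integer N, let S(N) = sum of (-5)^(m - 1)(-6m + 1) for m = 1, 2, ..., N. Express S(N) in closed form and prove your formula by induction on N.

S(N) = (-5)^N·N

We claim S(N) = (-5)^N·N for all N ≥ 1.
Base step (N = 1): S(1) = -5, and the closed form gives -5. They agree.
Inductive step: assume the claim holds for N = m, so S(m) = (-5)^m·m.
Then S(m+1) = S(m) + ((-5)^m(-6m - 5)) = ((-5)^m·m) + ((-5)^m(-6m - 5)).
Simplifying, S(m+1) = (-5)^(m + 1)(m + 1) = (-5)^(m+1)·(m+1),
which is the closed form with N = m+1.
By the principle of mathematical induction, the result holds for all N ≥ 1.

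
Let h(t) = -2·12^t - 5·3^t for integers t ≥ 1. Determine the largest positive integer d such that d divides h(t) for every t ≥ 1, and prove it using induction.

Computing the first values: h(1) = -39 and h(2) = -333; gcd(-39, -333) = 3, so d ≤ 3.
We prove 3 | -2·12^t - 5·3^t for all t ≥ 1 by induction on t.
Base step (t = 1): h(1) = -39 = 3·(-13), so 3 | h(1).
For the inductive step, assume it holds for an arbitrary j ≥ 1, i.e. 3 | h(j). Then
h(j+1) − 12·h(j) = (-2·12^(j+1) - 5·3^(j+1)) − 12·(-2·12^j - 5·3^j) = (-5)·3^j·(3 − 12) = (45)·3^j. Since 3 | h(j) by the inductive hypothesis, 3 | 12·h(j); and 3 | 45 since 45 = 3·15. Therefore 3 | h(j+1).
By induction, the statement is established for all t ≥ 1.
Therefore the largest such d is 3.

d = 3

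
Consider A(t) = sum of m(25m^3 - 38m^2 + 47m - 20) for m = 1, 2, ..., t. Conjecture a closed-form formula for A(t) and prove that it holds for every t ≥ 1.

A(t) = t(t + 1)(5t^3 - 2t^2 + 7t - 3)

We claim A(t) = t(t + 1)(5t^3 - 2t^2 + 7t - 3) for all t ≥ 1.
When t = 1: A(1) = 14, and the closed form gives 14. They agree.
Inductive step: suppose the statement holds for some m ≥ 1, so A(m) = m(5m^4 + 3m^3 + 5m^2 + 4m - 3).
Then A(m+1) = A(m) + (25m^4 + 62m^3 + 83m^2 + 60m + 14) = (m(5m^4 + 3m^3 + 5m^2 + 4m - 3)) + (25m^4 + 62m^3 + 83m^2 + 60m + 14).
Simplifying, A(m+1) = (m + 1)(m + 2)(5m^3 + 13m^2 + 18m + 7) = (m+1)((m+1) + 1)(5(m+1)^3 - 2(m+1)^2 + 7(m+1) - 3),
which is the closed form with t = m+1.
This completes the induction.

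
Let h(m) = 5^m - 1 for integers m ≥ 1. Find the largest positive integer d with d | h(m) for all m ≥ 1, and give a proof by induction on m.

Computing the first values: h(1) = 4 and h(2) = 24; gcd(4, 24) = 4, so d ≤ 4.
We prove 4 | 5^m - 1 for all m ≥ 1 by induction on m.
For the base case m = 1: h(1) = 4 = 4·(1), so 4 | h(1).
Inductive step: suppose the statement holds for some r ≥ 1, i.e. 4 | h(r). Then
5^{r+1} − 1^{r+1} = 5·5^r − 1·1^r = 5·(5^r − 1^r) + (4)·1^r. The first term is divisible by 4 by the inductive hypothesis, and the second term (4)·1^r is divisible by 4 since 4 | 4. Hence 4 | h(r+1).
By the principle of mathematical induction, the result holds for all m ≥ 1.
Therefore the largest such d is 4.

d = 4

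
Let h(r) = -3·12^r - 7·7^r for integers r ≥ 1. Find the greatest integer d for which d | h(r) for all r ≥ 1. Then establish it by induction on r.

d = 5

Computing the first values: h(1) = -85 and h(2) = -775; gcd(-85, -775) = 5, so d ≤ 5.
We prove 5 | -3·12^r - 7·7^r for all r ≥ 1 by induction on r.
For the base case r = 1: h(1) = -85 = 5·(-17), so 5 | h(1).
Inductive step: assume the claim holds for r = m, i.e. 5 | h(m). Then
h(m+1) − 12·h(m) = (-3·12^(m+1) - 7·7^(m+1)) − 12·(-3·12^m - 7·7^m) = (-7)·7^m·(7 − 12) = (35)·7^m. Since 5 | h(m) by the inductive hypothesis, 5 | 12·h(m); and 5 | 35 since 35 = 5·7. Therefore 5 | h(m+1).
This completes the induction.
Therefore the largest such d is 5.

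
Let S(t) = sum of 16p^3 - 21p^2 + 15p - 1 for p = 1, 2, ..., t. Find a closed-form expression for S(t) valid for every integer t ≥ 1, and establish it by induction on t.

We claim S(t) = t(4t^3 + t^2 + t + 3) for all t ≥ 1.
For the base case t = 1: S(1) = 9, and the closed form gives 9. They agree.
For the inductive step, assume it holds for an arbitrary p ≥ 1, so S(p) = p(4p^3 + p^2 + p + 3).
Then S(p+1) = S(p) + (16p^3 + 27p^2 + 21p + 9) = (p(4p^3 + p^2 + p + 3)) + (16p^3 + 27p^2 + 21p + 9).
Simplifying, S(p+1) = (p + 1)(4p^3 + 13p^2 + 15p + 9) = (p+1)(4(p+1)^3 + (p+1)^2 + (p+1) + 3),
which is the closed form with t = p+1.
Hence, by induction on t, the claim holds for every t ≥ 1.

S(t) = t(4t^3 + t^2 + t + 3)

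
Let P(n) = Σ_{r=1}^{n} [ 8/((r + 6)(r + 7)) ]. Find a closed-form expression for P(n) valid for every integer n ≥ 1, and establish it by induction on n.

We claim P(n) = 8n/(7(n + 7)) for all n ≥ 1.
Base step (n = 1): P(1) = 1/7, and the closed form gives 1/7. They agree.
For the inductive step, assume it holds for an arbitrary r ≥ 1, so P(r) = 8r/(7(r + 7)).
Then P(r+1) = P(r) + (8/((r + 7)(r + 8))) = (8r/(7(r + 7))) + (8/((r + 7)(r + 8))).
Simplifying, P(r+1) = 8(r + 1)/(7(r + 8)) = 8(r+1)/(7((r+1) + 7)),
which is the closed form with n = r+1.
Hence, by induction on n, the claim holds for every n ≥ 1.

P(n) = 8n/(7(n + 7))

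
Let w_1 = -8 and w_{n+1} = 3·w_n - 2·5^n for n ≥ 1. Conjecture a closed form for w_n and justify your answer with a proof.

w_n = -3^n - 5^n

Computing the first terms: w_1 = -8, w_2 = -34, w_3 = -152. This suggests w_n = -3^n - 5^n.
For the base case n = 1: the formula gives -8 = -8 = w_1.
For the inductive step, assume it holds for an arbitrary r ≥ 1, so w_r = -3^r - 5^r.
Then w_{r+1} = 3·w_r - 2·5^r = 3·(-3^r - 5^r) - 2·5^r = -3^(r + 1) - 5^(r + 1),
which is the claimed formula at n = r+1.
By induction, the statement is established for all n ≥ 1.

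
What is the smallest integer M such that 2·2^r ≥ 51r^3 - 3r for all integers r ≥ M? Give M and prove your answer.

At r = 16: 131072 < 208848, so the inequality fails and M ≥ 17. We prove 2·2^r ≥ 51r^3 - 3r for all r ≥ 17.
For the base case r = 17: 2·2^r = 262144 and 51r^3 - 3r = 250512, so 262144 ≥ 250512.
Inductive step: suppose the statement holds for some j ≥ 17, so 2·2^j ≥ 51j^3 - 3j.
Then 2·2^(j + 1) = 2·(2·2^j) ≥ 2·(51j^3 - 3j).
Also, for j ≥ 17 we have 2·(51j^3 - 3j) ≥ 51(j+1)^3 - 3(j+1), since 2·(51j^3 - 3j) − (51(j+1)^3 - 3(j+1)) = 51j^3 - 153j^2 - 156j - 48, which is nonnegative for all j ≥ 17.
Combining, 2·2^(j + 1) ≥ 51(j+1)^3 - 3(j+1).
By induction, the statement is established for all r ≥ 17.
Hence the smallest such M is 17.

M = 17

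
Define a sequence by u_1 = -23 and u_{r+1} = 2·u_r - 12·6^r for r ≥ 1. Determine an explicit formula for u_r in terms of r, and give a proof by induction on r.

u_r = -5·2^(r - 1) - 3·6^r

Computing the first terms: u_1 = -23, u_2 = -118, u_3 = -668. This suggests u_r = -5·2^(r - 1) - 3·6^r.
Base case (r = 1): the formula gives -23 = -23 = u_1.
Inductive step: suppose the statement holds for some j ≥ 1, so u_j = -5·2^(j - 1) - 3·6^j.
Then u_{j+1} = 2·u_j - 12·6^j = 2·(-5·2^(j - 1) - 3·6^j) - 12·6^j = -5·2^j - 3·6^(j + 1) = -5·2^((j+1) - 1) - 3·6^(j+1),
which is the claimed formula at r = j+1.
By the principle of mathematical induction, the result holds for all r ≥ 1.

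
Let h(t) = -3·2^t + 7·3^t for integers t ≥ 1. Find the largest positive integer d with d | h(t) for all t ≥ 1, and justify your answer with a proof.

d = 3

Computing the first values: h(1) = 15 and h(2) = 51; gcd(15, 51) = 3, so d ≤ 3.
We prove 3 | -3·2^t + 7·3^t for all t ≥ 1 by induction on t.
Base step (t = 1): h(1) = 15 = 3·(5), so 3 | h(1).
Inductive step: assume the claim holds for t = r, i.e. 3 | h(r). Then
h(r+1) − 3·h(r) = (-3·2^(r+1) + 7·3^(r+1)) − 3·(-3·2^r + 7·3^r) = (-3)·2^r·(2 − 3) = (3)·2^r. Since 3 | h(r) by the inductive hypothesis, 3 | 3·h(r); and 3 | 3 since 3 = 3·1. Therefore 3 | h(r+1).
By the principle of mathematical induction, the result holds for all t ≥ 1.
Therefore the largest such d is 3.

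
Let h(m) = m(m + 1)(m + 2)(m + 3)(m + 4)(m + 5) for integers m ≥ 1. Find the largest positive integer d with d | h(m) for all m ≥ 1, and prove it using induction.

d = 720

Computing the first values: h(1) = 720 and h(2) = 5040; gcd(720, 5040) = 720, so d ≤ 720.
We prove 720 | m(m + 1)(m + 2)(m + 3)(m + 4)(m + 5) for all m ≥ 1 by induction on m.
Base step (m = 1): h(1) = 720 = 720·(1), so 720 | h(1).
For the inductive step, assume it holds for an arbitrary j ≥ 1, i.e. 720 | h(j). Then
h(j+1) − h(j) = (j+1)·(j+2)·(j+3)·(j+4)·(j+5)·(j+6) − j·(j+1)·(j+2)·(j+3)·(j+4)·(j+5) = (j+1)·(j+2)·(j+3)·(j+4)·(j+5)·[(j+6) − j] = 6·(j+1)·(j+2)·(j+3)·(j+4)·(j+5). The product of 5 consecutive integers is divisible by (5)! = 120, so h(j+1) − h(j) is divisible by 6·120 = 720. By the inductive hypothesis 720 | h(j), hence 720 | h(j+1).
By the principle of mathematical induction, the result holds for all m ≥ 1.
Therefore the largest such d is 720.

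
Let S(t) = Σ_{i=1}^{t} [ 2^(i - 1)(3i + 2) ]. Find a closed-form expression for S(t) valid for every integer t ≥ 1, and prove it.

S(t) = 2^t(3t - 1) + 1

We claim S(t) = 2^t(3t - 1) + 1 for all t ≥ 1.
Base step (t = 1): S(1) = 5, and the closed form gives 5. They agree.
Suppose the result is true for t = i, so S(i) = 2^i(3i - 1) + 1.
Then S(i+1) = S(i) + (2^i(3i + 5)) = (2^i(3i - 1) + 1) + (2^i(3i + 5)).
Simplifying, S(i+1) = 6·2^i·i + 4·2^i + 1 = 2^(i+1)(3(i+1) - 1) + 1,
which is the closed form with t = i+1.
This completes the induction.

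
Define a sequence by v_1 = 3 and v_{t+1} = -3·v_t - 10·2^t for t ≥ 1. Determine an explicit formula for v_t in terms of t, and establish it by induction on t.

Computing the first terms: v_1 = 3, v_2 = -29, v_3 = 47. This suggests v_t = 7(-3)^(t - 1) - 2^(t + 1).
When t = 1: the formula gives 3 = 3 = v_1.
Inductive step: assume the claim holds for t = p, so v_p = 7(-3)^(p - 1) - 2^(p + 1).
Then v_{p+1} = -3·v_p - 10·2^p = -3·(7(-3)^(p - 1) - 2^(p + 1)) - 10·2^p = 7(-3)^p - 2^(p + 2) = 7(-3)^((p+1) - 1) - 2^((p+1) + 1),
which is the claimed formula at t = p+1.
By the principle of mathematical induction, the result holds for all t ≥ 1.

v_t = 7(-3)^(t - 1) - 2^(t + 1)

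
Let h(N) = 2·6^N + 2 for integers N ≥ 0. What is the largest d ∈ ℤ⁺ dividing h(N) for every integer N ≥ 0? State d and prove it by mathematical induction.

Computing the first values: h(0) = 4 and h(1) = 14; gcd(4, 14) = 2, so d ≤ 2.
We prove 2 | 2·6^N + 2 for all N ≥ 0 by induction on N.
Base step (N = 0): h(0) = 4 = 2·(2), so 2 | h(0).
Inductive step: suppose the statement holds for some p ≥ 0, i.e. 2 | h(p). Then
h(p+1) = 2·6^(p+1) + 2 = 6·(2·6^p + 2) - 10 = 6·h(p) - 10. The first term is divisible by 2 by the inductive hypothesis, and -10 is divisible by 2. Hence 2 | h(p+1).
By induction, the statement is established for all N ≥ 0.
Therefore the largest such d is 2.

d = 2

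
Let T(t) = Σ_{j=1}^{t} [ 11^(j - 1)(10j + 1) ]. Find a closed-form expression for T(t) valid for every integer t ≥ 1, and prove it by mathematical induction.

We claim T(t) = 11^t·t for all t ≥ 1.
When t = 1: T(1) = 11, and the closed form gives 11. They agree.
Inductive step: assume the claim holds for t = j, so T(j) = 11^j·j.
Then T(j+1) = T(j) + (11^j(10j + 11)) = (11^j·j) + (11^j(10j + 11)).
Simplifying, T(j+1) = 11^(j + 1)(j + 1) = 11^(j+1)·(j+1),
which is the closed form with t = j+1.
By induction, the statement is established for all t ≥ 1.

T(t) = 11^t·t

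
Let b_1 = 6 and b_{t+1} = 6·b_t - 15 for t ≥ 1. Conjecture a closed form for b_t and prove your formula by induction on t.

Computing the first terms: b_1 = 6, b_2 = 21, b_3 = 111. This suggests b_t = 3·6^(t - 1) + 3.
Base step (t = 1): the formula gives 6 = 6 = b_1.
Suppose the result is true for t = i, so b_i = 3·6^(i - 1) + 3.
Then b_{i+1} = 6·b_i - 15 = 6·(3·6^(i - 1) + 3) - 15 = 3·6^i + 3 = 3·6^((i+1) - 1) + 3,
which is the claimed formula at t = i+1.
By induction, the statement is established for all t ≥ 1.

b_t = 3·6^(t - 1) + 3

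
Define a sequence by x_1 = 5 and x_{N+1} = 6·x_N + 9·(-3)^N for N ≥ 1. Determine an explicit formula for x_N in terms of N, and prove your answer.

x_N = -(-3)^N + 2·6^(N - 1)

Computing the first terms: x_1 = 5, x_2 = 3, x_3 = 99. This suggests x_N = -(-3)^N + 2·6^(N - 1).
Base step (N = 1): the formula gives 5 = 5 = x_1.
For the inductive step, assume it holds for an arbitrary k ≥ 1, so x_k = -(-3)^k + 2·6^(k - 1).
Then x_{k+1} = 6·x_k + 9·(-3)^k = 6·(-(-3)^k + 2·6^(k - 1)) + 9·(-3)^k = -(-3)^(k + 1) + 2·6^k = -(-3)^(k+1) + 2·6^((k+1) - 1),
which is the claimed formula at N = k+1.
By the principle of mathematical induction, the result holds for all N ≥ 1.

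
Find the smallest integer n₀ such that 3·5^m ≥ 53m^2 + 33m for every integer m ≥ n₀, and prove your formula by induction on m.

At m = 3: 375 < 576, so the inequality fails and n₀ ≥ 4. We prove 3·5^m ≥ 53m^2 + 33m for all m ≥ 4.
For the base case m = 4: 3·5^m = 1875 and 53m^2 + 33m = 980, so 1875 ≥ 980.
Inductive step: assume the claim holds for m = k, so 3·5^k ≥ 53k^2 + 33k.
Then 3·5^(k + 1) = 5·(3·5^k) ≥ 5·(53k^2 + 33k).
Also, for k ≥ 4 we have 5·(53k^2 + 33k) ≥ 53(k+1)^2 + 33(k+1), since 5·(53k^2 + 33k) − (53(k+1)^2 + 33(k+1)) = 212k^2 + 26k - 86, which is nonnegative for all k ≥ 4.
Combining, 3·5^(k + 1) ≥ 53(k+1)^2 + 33(k+1).
By the principle of mathematical induction, the result holds for all m ≥ 4.
Hence the smallest such n₀ is 4.

n₀ = 4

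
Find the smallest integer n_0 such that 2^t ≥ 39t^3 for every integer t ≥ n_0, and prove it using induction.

At t = 17: 131072 < 191607, so the inequality fails and n_0 ≥ 18. We prove 2^t ≥ 39t^3 for all t ≥ 18.
Base case (t = 18): 2^t = 262144 and 39t^3 = 227448, so 262144 ≥ 227448.
Suppose the result is true for t = i, so 2^i ≥ 39i^3.
Then 2^(i + 1) = 2·(2^i) ≥ 2·(39i^3).
Also, for i ≥ 18 we have 2·(39i^3) ≥ 39(i+1)^3, since 2 ≥ (1 + 1/i)^3 for all i ≥ 18.
Combining, 2^(i + 1) ≥ 39(i+1)^3.
By the principle of mathematical induction, the result holds for all t ≥ 18.
Hence the smallest such n_0 is 18.

n_0 = 18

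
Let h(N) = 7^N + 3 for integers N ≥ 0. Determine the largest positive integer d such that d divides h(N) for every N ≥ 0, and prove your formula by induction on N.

Computing the first values: h(0) = 4 and h(1) = 10; gcd(4, 10) = 2, so d ≤ 2.
We prove 2 | 7^N + 3 for all N ≥ 0 by induction on N.
When N = 0: h(0) = 4 = 2·(2), so 2 | h(0).
Inductive step: assume the claim holds for N = p, i.e. 2 | h(p). Then
h(p+1) = 7^(p+1) + 3 = 7·(7^p + 3) - 18 = 7·h(p) - 18. The first term is divisible by 2 by the inductive hypothesis, and -18 is divisible by 2. Hence 2 | h(p+1).
This completes the induction.
Therefore the largest such d is 2.

d = 2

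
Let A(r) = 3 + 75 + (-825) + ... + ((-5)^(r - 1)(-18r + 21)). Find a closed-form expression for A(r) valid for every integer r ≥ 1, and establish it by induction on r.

We claim A(r) = 3(-5)^r(r - 1) + 3 for all r ≥ 1.
Base case (r = 1): A(1) = 3, and the closed form gives 3. They agree.
Inductive step: suppose the statement holds for some j ≥ 1, so A(j) = 3(-5)^j(j - 1) + 3.
Then A(j+1) = A(j) + ((-5)^j(-18j + 3)) = (3(-5)^j(j - 1) + 3) + ((-5)^j(-18j + 3)).
Simplifying, A(j+1) = -15(-5)^j·j + 3 = 3(-5)^(j+1)((j+1) - 1) + 3,
which is the closed form with r = j+1.
Hence, by induction on r, the claim holds for every r ≥ 1.

A(r) = 3(-5)^r(r - 1) + 3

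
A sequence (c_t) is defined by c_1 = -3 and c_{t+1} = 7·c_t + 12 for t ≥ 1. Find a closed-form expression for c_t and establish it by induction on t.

c_t = -7^(t - 1) - 2

Computing the first terms: c_1 = -3, c_2 = -9, c_3 = -51. This suggests c_t = -7^(t - 1) - 2.
When t = 1: the formula gives -3 = -3 = c_1.
Inductive step: suppose the statement holds for some m ≥ 1, so c_m = -7^(m - 1) - 2.
Then c_{m+1} = 7·c_m + 12 = 7·(-7^(m - 1) - 2) + 12 = -7^m - 2 = -7^((m+1) - 1) - 2,
which is the claimed formula at t = m+1.
By induction, the statement is established for all t ≥ 1.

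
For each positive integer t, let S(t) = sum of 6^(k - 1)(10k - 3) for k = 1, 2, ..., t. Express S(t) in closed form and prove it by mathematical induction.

S(t) = 6^t(2t - 1) + 1

We claim S(t) = 6^t(2t - 1) + 1 for all t ≥ 1.
Base step (t = 1): S(1) = 7, and the closed form gives 7. They agree.
Suppose the result is true for t = k, so S(k) = 6^k(2k - 1) + 1.
Then S(k+1) = S(k) + (6^k(10k + 7)) = (6^k(2k - 1) + 1) + (6^k(10k + 7)).
Simplifying, S(k+1) = 12·6^k·k + 6·6^k + 1 = 6^(k+1)(2(k+1) - 1) + 1,
which is the closed form with t = k+1.
By induction, the statement is established for all t ≥ 1.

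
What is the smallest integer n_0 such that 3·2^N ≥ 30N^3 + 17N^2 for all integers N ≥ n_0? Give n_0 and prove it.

At N = 15: 98304 < 105075, so the inequality fails and n_0 ≥ 16. We prove 3·2^N ≥ 30N^3 + 17N^2 for all N ≥ 16.
Base step (N = 16): 3·2^N = 196608 and 30N^3 + 17N^2 = 127232, so 196608 ≥ 127232.
Inductive step: suppose the statement holds for some m ≥ 16, so 3·2^m ≥ 30m^3 + 17m^2.
Then 3·2^(m + 1) = 2·(3·2^m) ≥ 2·(30m^3 + 17m^2).
Also, for m ≥ 16 we have 2·(30m^3 + 17m^2) ≥ 30(m+1)^3 + 17(m+1)^2, since 2·(30m^3 + 17m^2) − (30(m+1)^3 + 17(m+1)^2) = 30m^3 - 73m^2 - 124m - 47, which is nonnegative for all m ≥ 16.
Combining, 3·2^(m + 1) ≥ 30(m+1)^3 + 17(m+1)^2.
By induction, the statement is established for all N ≥ 16.
Hence the smallest such n_0 is 16.

n_0 = 16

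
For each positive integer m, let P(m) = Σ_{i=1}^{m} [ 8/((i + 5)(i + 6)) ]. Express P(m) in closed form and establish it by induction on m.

We claim P(m) = 4m/(3(m + 6)) for all m ≥ 1.
When m = 1: P(1) = 4/21, and the closed form gives 4/21. They agree.
Inductive step: assume the claim holds for m = i, so P(i) = 4i/(3(i + 6)).
Then P(i+1) = P(i) + (8/((i + 6)(i + 7))) = (4i/(3(i + 6))) + (8/((i + 6)(i + 7))).
Simplifying, P(i+1) = 4(i + 1)/(3(i + 7)) = 4(i+1)/(3((i+1) + 6)),
which is the closed form with m = i+1.
By induction, the statement is established for all m ≥ 1.

P(m) = 4m/(3(m + 6))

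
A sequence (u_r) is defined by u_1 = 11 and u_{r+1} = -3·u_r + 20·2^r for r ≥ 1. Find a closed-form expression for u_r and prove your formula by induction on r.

u_r = -(-3)^r + 2^(r + 2)

Computing the first terms: u_1 = 11, u_2 = 7, u_3 = 59. This suggests u_r = -(-3)^r + 2^(r + 2).
When r = 1: the formula gives 11 = 11 = u_1.
Inductive step: suppose the statement holds for some m ≥ 1, so u_m = -(-3)^m + 2^(m + 2).
Then u_{m+1} = -3·u_m + 20·2^m = -3·(-(-3)^m + 2^(m + 2)) + 20·2^m = -(-3)^(m + 1) + 2^(m + 3) = -(-3)^(m+1) + 2^((m+1) + 2),
which is the claimed formula at r = m+1.
By induction, the statement is established for all r ≥ 1.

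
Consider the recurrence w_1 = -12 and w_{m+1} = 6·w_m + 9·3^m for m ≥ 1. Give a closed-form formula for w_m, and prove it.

Computing the first terms: w_1 = -12, w_2 = -45, w_3 = -189. This suggests w_m = -3^(m + 1) - 3·6^(m - 1).
Base step (m = 1): the formula gives -12 = -12 = w_1.
For the inductive step, assume it holds for an arbitrary k ≥ 1, so w_k = -3^(k + 1) - 3·6^(k - 1).
Then w_{k+1} = 6·w_k + 9·3^k = 6·(-3^(k + 1) - 3·6^(k - 1)) + 9·3^k = -3^(k + 2) - 3·6^k = -3^((k+1) + 1) - 3·6^((k+1) - 1),
which is the claimed formula at m = k+1.
This completes the induction.

w_m = -3^(m + 1) - 3·6^(m - 1)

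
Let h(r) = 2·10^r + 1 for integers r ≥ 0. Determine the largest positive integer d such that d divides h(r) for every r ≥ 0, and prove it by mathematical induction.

Computing the first values: h(0) = 3 and h(1) = 21; gcd(3, 21) = 3, so d ≤ 3.
We prove 3 | 2·10^r + 1 for all r ≥ 0 by induction on r.
For the base case r = 0: h(0) = 3 = 3·(1), so 3 | h(0).
For the inductive step, assume it holds for an arbitrary p ≥ 0, i.e. 3 | h(p). Then
h(p+1) = 2·10^(p+1) + 1 = 10·(2·10^p + 1) - 9 = 10·h(p) - 9. The first term is divisible by 3 by the inductive hypothesis, and -9 is divisible by 3. Hence 3 | h(p+1).
By induction, the statement is established for all r ≥ 0.
Therefore the largest such d is 3.

d = 3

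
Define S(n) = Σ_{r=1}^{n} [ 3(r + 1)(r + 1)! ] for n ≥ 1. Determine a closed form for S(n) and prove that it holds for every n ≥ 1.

We claim S(n) = 3(n + 2)! - 6 for all n ≥ 1.
For the base case n = 1: S(1) = 12, and the closed form gives 12. They agree.
Suppose the result is true for n = r, so S(r) = 3(r + 2)! - 6.
Then S(r+1) = S(r) + (3(r + 2)(r + 2)!) = (3(r + 2)! - 6) + (3(r + 2)(r + 2)!).
Simplifying, S(r+1) = 3((r+1) + 2)! - 6,
which is the closed form with n = r+1.
This completes the induction.

S(n) = 3(n + 2)! - 6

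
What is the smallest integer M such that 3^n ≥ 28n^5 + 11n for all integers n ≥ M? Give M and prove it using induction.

At n = 15: 14348907 < 21262665, so the inequality fails and M ≥ 16. We prove 3^n ≥ 28n^5 + 11n for all n ≥ 16.
Base step (n = 16): 3^n = 43046721 and 28n^5 + 11n = 29360304, so 43046721 ≥ 29360304.
Inductive step: assume the claim holds for n = j, so 3^j ≥ 28j^5 + 11j.
Then 3^(j + 1) = 3·(3^j) ≥ 3·(28j^5 + 11j).
Also, for j ≥ 16 we have 3·(28j^5 + 11j) ≥ 28(j+1)^5 + 11(j+1), since 3·(28j^5 + 11j) − (28(j+1)^5 + 11(j+1)) = 56j^5 - 140j^4 - 280j^3 - 280j^2 - 118j - 39, which is nonnegative for all j ≥ 16.
Combining, 3^(j + 1) ≥ 28(j+1)^5 + 11(j+1).
By induction, the statement is established for all n ≥ 16.
Hence the smallest such M is 16.

M = 16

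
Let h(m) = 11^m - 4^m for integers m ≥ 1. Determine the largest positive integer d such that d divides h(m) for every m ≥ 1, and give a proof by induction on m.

Computing the first values: h(1) = 7 and h(2) = 105; gcd(7, 105) = 7, so d ≤ 7.
We prove 7 | 11^m - 4^m for all m ≥ 1 by induction on m.
When m = 1: h(1) = 7 = 7·(1), so 7 | h(1).
Inductive step: assume the claim holds for m = p, i.e. 7 | h(p). Then
11^{p+1} − 4^{p+1} = 11·11^p − 4·4^p = 11·(11^p − 4^p) + (7)·4^p. The first term is divisible by 7 by the inductive hypothesis, and the second term (7)·4^p is divisible by 7 since 7 | 7. Hence 7 | h(p+1).
Hence, by induction on m, the claim holds for every m ≥ 1.
Therefore the largest such d is 7.

d = 7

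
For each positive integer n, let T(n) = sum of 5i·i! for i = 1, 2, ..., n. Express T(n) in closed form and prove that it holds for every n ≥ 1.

T(n) = (5n + 5)n! - 5

We claim T(n) = (5n + 5)n! - 5 for all n ≥ 1.
Base step (n = 1): T(1) = 5, and the closed form gives 5. They agree.
Inductive step: assume the claim holds for n = i, so T(i) = (5i + 5)i! - 5.
Then T(i+1) = T(i) + (5(i + 1)(i + 1)!) = ((5i + 5)i! - 5) + (5(i + 1)(i + 1)!).
Simplifying, T(i+1) = (5(i+1) + 5)(i+1)! - 5,
which is the closed form with n = i+1.
By induction, the statement is established for all n ≥ 1.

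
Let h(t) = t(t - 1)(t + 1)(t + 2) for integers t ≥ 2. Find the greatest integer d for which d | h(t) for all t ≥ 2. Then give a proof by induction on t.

d = 24

Computing the first values: h(2) = 24 and h(3) = 120; gcd(24, 120) = 24, so d ≤ 24.
We prove 24 | t(t - 1)(t + 1)(t + 2) for all t ≥ 2 by induction on t.
When t = 2: h(2) = 24 = 24·(1), so 24 | h(2).
Inductive step: suppose the statement holds for some k ≥ 2, i.e. 24 | h(k). Then
h(k+1) − h(k) = k·(k+1)·(k+2)·(k+3) − (k-1)·k·(k+1)·(k+2) = k·(k+1)·(k+2)·[(k+3) − (k-1)] = 4·k·(k+1)·(k+2). The product of 3 consecutive integers is divisible by (3)! = 6, so h(k+1) − h(k) is divisible by 4·6 = 24. By the inductive hypothesis 24 | h(k), hence 24 | h(k+1).
By the principle of mathematical induction, the result holds for all t ≥ 2.
Therefore the largest such d is 24.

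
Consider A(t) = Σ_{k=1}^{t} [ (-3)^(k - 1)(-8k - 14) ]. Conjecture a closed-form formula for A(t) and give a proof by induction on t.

A(t) = 2(-3)^t(t + 2) - 4

We claim A(t) = 2(-3)^t(t + 2) - 4 for all t ≥ 1.
When t = 1: A(1) = -22, and the closed form gives -22. They agree.
Inductive step: assume the claim holds for t = k, so A(k) = 2(-3)^k(k + 2) - 4.
Then A(k+1) = A(k) + ((-3)^k(-8k - 22)) = (2(-3)^k(k + 2) - 4) + ((-3)^k(-8k - 22)).
Simplifying, A(k+1) = -6(-3)^k·k - 18(-3)^k - 4 = 2(-3)^(k+1)((k+1) + 2) - 4,
which is the closed form with t = k+1.
By the principle of mathematical induction, the result holds for all t ≥ 1.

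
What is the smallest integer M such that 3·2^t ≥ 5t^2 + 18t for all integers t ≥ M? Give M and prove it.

At t = 6: 192 < 288, so the inequality fails and M ≥ 7. We prove 3·2^t ≥ 5t^2 + 18t for all t ≥ 7.
Base step (t = 7): 3·2^t = 384 and 5t^2 + 18t = 371, so 384 ≥ 371.
For the inductive step, assume it holds for an arbitrary i ≥ 7, so 3·2^i ≥ 5i^2 + 18i.
Then 3·2^(i + 1) = 2·(3·2^i) ≥ 2·(5i^2 + 18i).
Also, for i ≥ 7 we have 2·(5i^2 + 18i) ≥ 5(i+1)^2 + 18(i+1), since 2·(5i^2 + 18i) − (5(i+1)^2 + 18(i+1)) = 5i^2 + 8i - 23, which is nonnegative for all i ≥ 7.
Combining, 3·2^(i + 1) ≥ 5(i+1)^2 + 18(i+1).
By induction, the statement is established for all t ≥ 7.
Hence the smallest such M is 7.

M = 7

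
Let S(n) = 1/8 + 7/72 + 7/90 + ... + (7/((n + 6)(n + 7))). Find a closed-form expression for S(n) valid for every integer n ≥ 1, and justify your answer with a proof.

We claim S(n) = n/(n + 7) for all n ≥ 1.
Base step (n = 1): S(1) = 1/8, and the closed form gives 1/8. They agree.
Inductive step: suppose the statement holds for some r ≥ 1, so S(r) = r/(r + 7).
Then S(r+1) = S(r) + (7/((r + 7)(r + 8))) = (r/(r + 7)) + (7/((r + 7)(r + 8))).
Simplifying, S(r+1) = (r + 1)/(r + 8) = (r+1)/((r+1) + 7),
which is the closed form with n = r+1.
By the principle of mathematical induction, the result holds for all n ≥ 1.

S(n) = n/(n + 7)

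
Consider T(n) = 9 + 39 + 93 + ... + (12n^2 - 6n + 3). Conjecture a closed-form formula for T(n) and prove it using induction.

We claim T(n) = n(4n^2 + 3n + 2) for all n ≥ 1.
Base case (n = 1): T(1) = 9, and the closed form gives 9. They agree.
Inductive step: assume the claim holds for n = j, so T(j) = j(4j^2 + 3j + 2).
Then T(j+1) = T(j) + (12j^2 + 18j + 9) = (j(4j^2 + 3j + 2)) + (12j^2 + 18j + 9).
Simplifying, T(j+1) = (j + 1)(4j^2 + 11j + 9) = (j+1)(4(j+1)^2 + 3(j+1) + 2),
which is the closed form with n = j+1.
Hence, by induction on n, the claim holds for every n ≥ 1.

T(n) = n(4n^2 + 3n + 2)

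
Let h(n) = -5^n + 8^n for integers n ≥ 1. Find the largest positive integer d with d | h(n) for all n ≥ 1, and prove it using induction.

d = 3

Computing the first values: h(1) = 3 and h(2) = 39; gcd(3, 39) = 3, so d ≤ 3.
We prove 3 | -5^n + 8^n for all n ≥ 1 by induction on n.
For the base case n = 1: h(1) = 3 = 3·(1), so 3 | h(1).
Inductive step: assume the claim holds for n = r, i.e. 3 | h(r). Then
8^{r+1} − 5^{r+1} = 8·8^r − 5·5^r = 8·(8^r − 5^r) + (3)·5^r. The first term is divisible by 3 by the inductive hypothesis, and the second term (3)·5^r is divisible by 3 since 3 | 3. Hence 3 | h(r+1).
Hence, by induction on n, the claim holds for every n ≥ 1.
Therefore the largest such d is 3.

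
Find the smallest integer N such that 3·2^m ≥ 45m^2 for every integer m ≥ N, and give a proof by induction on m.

At m = 10: 3072 < 4500, so the inequality fails and N ≥ 11. We prove 3·2^m ≥ 45m^2 for all m ≥ 11.
Base step (m = 11): 3·2^m = 6144 and 45m^2 = 5445, so 6144 ≥ 5445.
Inductive step: suppose the statement holds for some p ≥ 11, so 3·2^p ≥ 45p^2.
Then 3·2^(p + 1) = 2·(3·2^p) ≥ 2·(45p^2).
Also, for p ≥ 11 we have 2·(45p^2) ≥ 45(p+1)^2, since 2 ≥ (1 + 1/p)^2 for all p ≥ 11.
Combining, 3·2^(p + 1) ≥ 45(p+1)^2.
This completes the induction.
Hence the smallest such N is 11.

N = 11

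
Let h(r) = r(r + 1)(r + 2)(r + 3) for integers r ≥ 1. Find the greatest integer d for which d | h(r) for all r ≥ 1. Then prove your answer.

d = 24

Computing the first values: h(1) = 24 and h(2) = 120; gcd(24, 120) = 24, so d ≤ 24.
We prove 24 | r(r + 1)(r + 2)(r + 3) for all r ≥ 1 by induction on r.
For the base case r = 1: h(1) = 24 = 24·(1), so 24 | h(1).
Inductive step: suppose the statement holds for some k ≥ 1, i.e. 24 | h(k). Then
h(k+1) − h(k) = (k+1)·(k+2)·(k+3)·(k+4) − k·(k+1)·(k+2)·(k+3) = (k+1)·(k+2)·(k+3)·[(k+4) − k] = 4·(k+1)·(k+2)·(k+3). The product of 3 consecutive integers is divisible by (3)! = 6, so h(k+1) − h(k) is divisible by 4·6 = 24. By the inductive hypothesis 24 | h(k), hence 24 | h(k+1).
Hence, by induction on r, the claim holds for every r ≥ 1.
Therefore the largest such d is 24.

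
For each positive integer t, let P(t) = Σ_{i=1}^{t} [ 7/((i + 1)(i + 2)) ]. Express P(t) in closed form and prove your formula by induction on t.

We claim P(t) = 7t/(2(t + 2)) for all t ≥ 1.
Base case (t = 1): P(1) = 7/6, and the closed form gives 7/6. They agree.
Suppose the result is true for t = i, so P(i) = 7i/(2(i + 2)).
Then P(i+1) = P(i) + (7/((i + 2)(i + 3))) = (7i/(2(i + 2))) + (7/((i + 2)(i + 3))).
Simplifying, P(i+1) = 7(i + 1)/(2(i + 3)) = 7(i+1)/(2((i+1) + 2)),
which is the closed form with t = i+1.
By induction, the statement is established for all t ≥ 1.

P(t) = 7t/(2(t + 2))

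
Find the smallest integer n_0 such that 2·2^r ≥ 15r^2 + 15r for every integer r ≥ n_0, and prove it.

At r = 9: 1024 < 1350, so the inequality fails and n_0 ≥ 10. We prove 2·2^r ≥ 15r^2 + 15r for all r ≥ 10.
When r = 10: 2·2^r = 2048 and 15r^2 + 15r = 1650, so 2048 ≥ 1650.
Inductive step: assume the claim holds for r = p, so 2·2^p ≥ 15p^2 + 15p.
Then 2·2^(p + 1) = 2·(2·2^p) ≥ 2·(15p^2 + 15p).
Also, for p ≥ 10 we have 2·(15p^2 + 15p) ≥ 15(p+1)^2 + 15(p+1), since 2·(15p^2 + 15p) − (15(p+1)^2 + 15(p+1)) = 15p^2 - 15p - 30, which is nonnegative for all p ≥ 10.
Combining, 2·2^(p + 1) ≥ 15(p+1)^2 + 15(p+1).
Hence, by induction on r, the claim holds for every r ≥ 10.
Hence the smallest such n_0 is 10.

n_0 = 10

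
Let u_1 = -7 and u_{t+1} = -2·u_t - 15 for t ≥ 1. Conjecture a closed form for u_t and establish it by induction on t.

Computing the first terms: u_1 = -7, u_2 = -1, u_3 = -13. This suggests u_t = (-2)^t - 5.
Base step (t = 1): the formula gives -7 = -7 = u_1.
Inductive step: assume the claim holds for t = k, so u_k = (-2)^k - 5.
Then u_{k+1} = -2·u_k - 15 = -2·((-2)^k - 5) - 15 = (-2)^(k + 1) - 5,
which is the claimed formula at t = k+1.
By induction, the statement is established for all t ≥ 1.

u_t = (-2)^t - 5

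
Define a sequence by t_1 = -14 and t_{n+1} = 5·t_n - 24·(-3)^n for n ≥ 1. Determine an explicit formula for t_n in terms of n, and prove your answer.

t_n = -(-3)^(n + 1) - 5^n

Computing the first terms: t_1 = -14, t_2 = 2, t_3 = -206. This suggests t_n = -(-3)^(n + 1) - 5^n.
When n = 1: the formula gives -14 = -14 = t_1.
Suppose the result is true for n = p, so t_p = -(-3)^(p + 1) - 5^p.
Then t_{p+1} = 5·t_p - 24·(-3)^p = 5·(-(-3)^(p + 1) - 5^p) - 24·(-3)^p = -(-3)^(p + 2) - 5^(p + 1) = -(-3)^((p+1) + 1) - 5^(p+1),
which is the claimed formula at n = p+1.
This completes the induction.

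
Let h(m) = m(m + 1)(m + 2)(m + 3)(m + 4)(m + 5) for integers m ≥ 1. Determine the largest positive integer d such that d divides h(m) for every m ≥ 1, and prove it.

d = 720

Computing the first values: h(1) = 720 and h(2) = 5040; gcd(720, 5040) = 720, so d ≤ 720.
We prove 720 | m(m + 1)(m + 2)(m + 3)(m + 4)(m + 5) for all m ≥ 1 by induction on m.
For the base case m = 1: h(1) = 720 = 720·(1), so 720 | h(1).
For the inductive step, assume it holds for an arbitrary p ≥ 1, i.e. 720 | h(p). Then
h(p+1) − h(p) = (p+1)·(p+2)·(p+3)·(p+4)·(p+5)·(p+6) − p·(p+1)·(p+2)·(p+3)·(p+4)·(p+5) = (p+1)·(p+2)·(p+3)·(p+4)·(p+5)·[(p+6) − p] = 6·(p+1)·(p+2)·(p+3)·(p+4)·(p+5). The product of 5 consecutive integers is divisible by (5)! = 120, so h(p+1) − h(p) is divisible by 6·120 = 720. By the inductive hypothesis 720 | h(p), hence 720 | h(p+1).
This completes the induction.
Therefore the largest such d is 720.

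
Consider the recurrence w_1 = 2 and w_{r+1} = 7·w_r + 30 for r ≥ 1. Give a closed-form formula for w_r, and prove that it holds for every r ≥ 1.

w_r = 7^r - 5

Computing the first terms: w_1 = 2, w_2 = 44, w_3 = 338. This suggests w_r = 7^r - 5.
When r = 1: the formula gives 2 = 2 = w_1.
Suppose the result is true for r = m, so w_m = 7^m - 5.
Then w_{m+1} = 7·w_m + 30 = 7·(7^m - 5) + 30 = 7^(m + 1) - 5,
which is the claimed formula at r = m+1.
This completes the induction.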